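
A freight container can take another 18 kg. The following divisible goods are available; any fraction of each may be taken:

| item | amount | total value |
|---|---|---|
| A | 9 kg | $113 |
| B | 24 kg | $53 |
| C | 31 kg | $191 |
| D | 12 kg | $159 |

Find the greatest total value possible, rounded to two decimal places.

234.33

Take in order of value per unit:
- D (159/12 per unit): all 12 → value 159, running total 159.00
- A (113/9 per unit): 6 of 9 → value 6×113/9 = 75.3333, running total 234.33
Total 234.33.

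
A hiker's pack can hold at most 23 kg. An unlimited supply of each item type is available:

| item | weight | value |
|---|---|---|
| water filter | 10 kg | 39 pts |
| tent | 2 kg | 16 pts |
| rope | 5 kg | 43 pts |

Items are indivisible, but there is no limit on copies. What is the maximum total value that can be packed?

Best value-per-unit is rope at 43/5; filling with it alone gives 4×43 = 172.
Optimal mix: 4×tent + 3×rope → weight 23, value 193.

193 pts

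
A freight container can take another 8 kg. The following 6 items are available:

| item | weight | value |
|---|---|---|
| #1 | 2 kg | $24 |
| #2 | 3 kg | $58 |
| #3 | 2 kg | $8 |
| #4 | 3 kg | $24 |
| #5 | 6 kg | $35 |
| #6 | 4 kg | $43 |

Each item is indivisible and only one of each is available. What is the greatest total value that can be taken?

$106

Check high-value combinations within 8 kg:
- #1+#2+#4: weight 2+3+3=8, value 24+58+24=106
- #2+#6: weight 3+4=7, value 58+43=101
- #1+#2+#3: weight 2+3+2=7, value 24+58+8=90
Best: $106.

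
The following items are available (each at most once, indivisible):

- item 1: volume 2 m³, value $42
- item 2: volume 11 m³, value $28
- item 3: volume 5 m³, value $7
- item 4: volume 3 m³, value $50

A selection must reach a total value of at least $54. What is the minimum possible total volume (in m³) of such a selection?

5

Subsets with value ≥ 54, sorted by total volume:
- item 1+item 4: volume 5, value 92
- item 3+item 4: volume 8, value 57
- item 1+item 3+item 4: volume 10, value 99
- item 1+item 2: volume 13, value 70
Minimum volume: 5 m³.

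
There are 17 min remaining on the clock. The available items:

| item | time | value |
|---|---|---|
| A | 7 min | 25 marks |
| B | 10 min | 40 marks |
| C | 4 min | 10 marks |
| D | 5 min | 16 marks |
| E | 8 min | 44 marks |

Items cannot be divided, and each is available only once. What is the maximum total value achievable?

Check high-value combinations within 17 min:
- C+D+E: time 4+5+8=17, value 10+16+44=70
- A+E: time 7+8=15, value 25+44=69
- A+B: time 7+10=17, value 25+40=65
Best: 70 marks.

70 marks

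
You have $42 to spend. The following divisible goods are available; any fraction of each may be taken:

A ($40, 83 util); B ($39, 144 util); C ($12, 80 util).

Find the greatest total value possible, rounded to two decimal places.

Take in order of value per unit:
- C (80/12 per unit): all 12 → value 80, running total 80.00
- B (144/39 per unit): 30 of 39 → value 30×144/39 = 110.7692, running total 190.77
Total 190.77.

190.77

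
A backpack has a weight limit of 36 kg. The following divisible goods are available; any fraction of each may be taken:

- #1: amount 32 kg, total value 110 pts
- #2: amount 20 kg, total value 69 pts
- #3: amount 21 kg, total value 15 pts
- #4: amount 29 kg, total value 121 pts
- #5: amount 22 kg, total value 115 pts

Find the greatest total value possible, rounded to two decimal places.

173.41

Take in order of value per unit:
- #5 (115/22 per unit): all 22 → value 115, running total 115.00
- #4 (121/29 per unit): 14 of 29 → value 14×121/29 = 58.4138, running total 173.41
Total 173.41.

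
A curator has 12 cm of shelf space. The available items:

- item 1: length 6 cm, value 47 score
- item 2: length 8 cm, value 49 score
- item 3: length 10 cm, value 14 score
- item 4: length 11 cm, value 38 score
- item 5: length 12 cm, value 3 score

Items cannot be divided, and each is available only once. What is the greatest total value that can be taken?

Check high-value combinations within 12 cm:
- item 2: length 8, value 49
- item 1: length 6, value 47
- item 4: length 11, value 38
- item 3: length 10, value 14
- item 5: length 12, value 3
Best: 49 score.

49 score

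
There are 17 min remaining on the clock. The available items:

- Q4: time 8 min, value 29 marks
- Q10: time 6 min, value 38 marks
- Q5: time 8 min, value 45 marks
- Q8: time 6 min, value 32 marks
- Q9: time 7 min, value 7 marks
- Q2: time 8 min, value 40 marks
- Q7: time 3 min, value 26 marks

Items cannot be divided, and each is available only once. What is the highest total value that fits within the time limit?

109 marks

Check high-value combinations within 17 min:
- Q10+Q5+Q7: time 6+8+3=17, value 38+45+26=109
- Q10+Q2+Q7: time 6+8+3=17, value 38+40+26=104
- Q5+Q8+Q7: time 8+6+3=17, value 45+32+26=103
- Q8+Q2+Q7: time 6+8+3=17, value 32+40+26=98
- Q10+Q8+Q7: time 6+6+3=15, value 38+32+26=96
Best: 109 marks.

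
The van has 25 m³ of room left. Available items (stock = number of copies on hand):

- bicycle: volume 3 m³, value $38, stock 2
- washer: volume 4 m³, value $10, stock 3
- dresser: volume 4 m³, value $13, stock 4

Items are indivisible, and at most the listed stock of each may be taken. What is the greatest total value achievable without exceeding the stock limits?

$128

Best selections within volume 25 and stock limits:
- 2×bicycle + 4×dresser: volume 22, value 128
- 2×bicycle + 1×washer + 3×dresser: volume 22, value 125
- 2×bicycle + 2×washer + 2×dresser: volume 22, value 122
Best: $128.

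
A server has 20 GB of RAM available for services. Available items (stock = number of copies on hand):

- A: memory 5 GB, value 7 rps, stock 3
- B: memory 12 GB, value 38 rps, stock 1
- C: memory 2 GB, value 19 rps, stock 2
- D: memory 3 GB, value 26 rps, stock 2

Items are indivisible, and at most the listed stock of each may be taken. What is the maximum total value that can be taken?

109 rps

Best selections within memory 20 and stock limits:
- 1×B + 1×C + 2×D: memory 20, value 109
- 2×A + 2×C + 2×D: memory 20, value 104
- 1×B + 2×C + 1×D: memory 19, value 102
- 1×A + 2×C + 2×D: memory 15, value 97
Best: 109 rps.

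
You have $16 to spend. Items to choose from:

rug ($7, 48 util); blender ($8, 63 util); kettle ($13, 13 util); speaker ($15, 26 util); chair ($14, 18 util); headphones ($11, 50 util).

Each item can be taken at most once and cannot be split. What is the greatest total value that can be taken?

111 util

Check high-value combinations within $16:
- rug+blender: cost 7+8=15, value 48+63=111
- blender: cost 8, value 63
- headphones: cost 11, value 50
- rug: cost 7, value 48
- speaker: cost 15, value 26
Best: 111 util.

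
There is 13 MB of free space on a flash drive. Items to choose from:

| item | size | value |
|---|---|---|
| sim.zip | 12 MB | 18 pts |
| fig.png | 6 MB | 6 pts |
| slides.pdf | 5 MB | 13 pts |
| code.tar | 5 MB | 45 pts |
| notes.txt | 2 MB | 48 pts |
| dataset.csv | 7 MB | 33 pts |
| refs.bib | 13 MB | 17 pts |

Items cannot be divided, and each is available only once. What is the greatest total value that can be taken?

106 pts

Check high-value combinations within 13 MB:
- slides.pdf+code.tar+notes.txt: size 5+5+2=12, value 13+45+48=106
- fig.png+code.tar+notes.txt: size 6+5+2=13, value 6+45+48=99
- code.tar+notes.txt: size 5+2=7, value 45+48=93
- notes.txt+dataset.csv: size 2+7=9, value 48+33=81
- code.tar+dataset.csv: size 5+7=12, value 45+33=78
Best: 106 pts.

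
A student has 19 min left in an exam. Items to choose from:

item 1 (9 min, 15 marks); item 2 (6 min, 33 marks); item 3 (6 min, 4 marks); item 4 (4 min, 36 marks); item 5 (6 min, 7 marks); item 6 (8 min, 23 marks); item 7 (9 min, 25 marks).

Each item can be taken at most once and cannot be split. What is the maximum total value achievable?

This is a 0/1 knapsack; check combinations near the capacity.
- item 2+item 4+item 7: time 6+4+9=19, value 33+36+25=94
- item 2+item 4+item 6: time 6+4+8=18, value 33+36+23=92
- item 1+item 2+item 4: time 9+6+4=19, value 15+33+36=84
Best: 94 marks.

94 marks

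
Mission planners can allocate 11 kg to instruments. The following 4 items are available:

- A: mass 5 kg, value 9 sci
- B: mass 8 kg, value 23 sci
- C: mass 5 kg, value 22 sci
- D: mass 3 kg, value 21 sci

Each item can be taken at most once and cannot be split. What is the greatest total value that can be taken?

44 sci

Check high-value combinations within 11 kg:
- B+D: mass 8+3=11, value 23+21=44
- C+D: mass 5+3=8, value 22+21=43
- A+C: mass 5+5=10, value 9+22=31
- A+D: mass 5+3=8, value 9+21=30
- B: mass 8, value 23
Best: 44 sci.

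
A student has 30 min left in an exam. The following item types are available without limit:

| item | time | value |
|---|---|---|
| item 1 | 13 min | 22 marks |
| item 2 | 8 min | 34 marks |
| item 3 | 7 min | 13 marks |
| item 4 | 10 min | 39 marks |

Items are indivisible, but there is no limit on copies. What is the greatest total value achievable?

Best value-per-unit is item 2 at 34/8; filling with it alone gives 3×34 = 102.
Optimal mix: 3×item 4 → time 30, value 117.

117 marks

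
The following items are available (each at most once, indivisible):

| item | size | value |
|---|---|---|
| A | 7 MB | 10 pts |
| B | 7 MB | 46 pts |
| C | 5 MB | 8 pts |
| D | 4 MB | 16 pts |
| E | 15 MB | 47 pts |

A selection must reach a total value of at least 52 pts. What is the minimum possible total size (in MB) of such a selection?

Subsets with value ≥ 52, sorted by total size:
- B+D: size 11, value 62
- B+C: size 12, value 54
Minimum size: 11 MB.

11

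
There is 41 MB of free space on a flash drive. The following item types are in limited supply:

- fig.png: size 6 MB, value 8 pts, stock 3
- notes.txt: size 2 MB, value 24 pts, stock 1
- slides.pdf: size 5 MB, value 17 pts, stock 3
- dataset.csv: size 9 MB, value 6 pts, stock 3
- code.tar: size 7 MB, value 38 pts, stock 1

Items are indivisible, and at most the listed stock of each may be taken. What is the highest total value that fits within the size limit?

Best selections within size 41 and stock limits:
- 2×fig.png + 1×notes.txt + 3×slides.pdf + 1×code.tar: size 36, value 129
- 1×fig.png + 1×notes.txt + 3×slides.pdf + 1×dataset.csv + 1×code.tar: size 39, value 127
- 1×fig.png + 1×notes.txt + 3×slides.pdf + 1×code.tar: size 30, value 121
Best: 129 pts.

129 pts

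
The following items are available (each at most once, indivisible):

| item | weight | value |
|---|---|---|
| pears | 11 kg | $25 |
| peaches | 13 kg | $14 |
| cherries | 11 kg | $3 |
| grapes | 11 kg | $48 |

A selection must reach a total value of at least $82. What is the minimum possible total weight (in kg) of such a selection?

35

Subsets with value ≥ 82, sorted by total weight:
- pears+peaches+grapes: weight 35, value 87
- pears+peaches+cherries+grapes: weight 46, value 90
Minimum weight: 35 kg.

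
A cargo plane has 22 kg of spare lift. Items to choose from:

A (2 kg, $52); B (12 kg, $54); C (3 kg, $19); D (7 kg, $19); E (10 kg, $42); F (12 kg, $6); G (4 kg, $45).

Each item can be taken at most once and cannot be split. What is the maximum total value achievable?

Check high-value combinations within 22 kg:
- A+B+C+G: weight 2+12+3+4=21, value 52+54+19+45=170
- A+C+E+G: weight 2+3+10+4=19, value 52+19+42+45=158
- A+B+G: weight 2+12+4=18, value 52+54+45=151
- A+E+G: weight 2+10+4=16, value 52+42+45=139
Best: $170.

$170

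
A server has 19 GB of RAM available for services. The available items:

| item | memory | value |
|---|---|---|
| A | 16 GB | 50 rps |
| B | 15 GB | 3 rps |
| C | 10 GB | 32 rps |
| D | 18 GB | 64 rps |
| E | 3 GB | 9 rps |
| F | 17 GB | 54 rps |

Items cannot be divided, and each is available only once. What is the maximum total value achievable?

64 rps

Check high-value combinations within 19 GB:
- D: memory 18, value 64
- A+E: memory 16+3=19, value 50+9=59
- F: memory 17, value 54
- A: memory 16, value 50
Best: 64 rps.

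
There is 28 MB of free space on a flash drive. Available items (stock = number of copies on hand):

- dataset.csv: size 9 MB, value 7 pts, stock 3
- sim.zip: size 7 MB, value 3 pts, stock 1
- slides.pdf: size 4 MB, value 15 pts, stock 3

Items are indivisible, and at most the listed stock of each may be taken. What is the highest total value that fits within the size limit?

Top feasible selections:
- 1×dataset.csv + 1×sim.zip + 3×slides.pdf: size 28, value 55
- 1×dataset.csv + 3×slides.pdf: size 21, value 52
- 1×sim.zip + 3×slides.pdf: size 19, value 48
Best: 55 pts.

55 pts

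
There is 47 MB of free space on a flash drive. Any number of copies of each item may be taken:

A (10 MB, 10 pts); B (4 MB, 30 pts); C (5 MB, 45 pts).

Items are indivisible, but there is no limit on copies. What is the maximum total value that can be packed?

405 pts

Best value-per-unit is C at 45/5; filling with it alone gives 9×45 = 405.
Optimal mix: 3×B + 7×C → size 47, value 405.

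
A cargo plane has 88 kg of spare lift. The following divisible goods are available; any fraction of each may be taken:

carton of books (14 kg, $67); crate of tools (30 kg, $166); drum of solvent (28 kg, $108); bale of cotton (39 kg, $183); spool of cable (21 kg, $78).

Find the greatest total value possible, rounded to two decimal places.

Take in order of value per unit:
- crate of tools (166/30 per unit): all 30 → value 166, running total 166.00
- carton of books (67/14 per unit): all 14 → value 67, running total 233.00
- bale of cotton (183/39 per unit): all 39 → value 183, running total 416.00
- drum of solvent (108/28 per unit): 5 of 28 → value 5×108/28 = 19.2857, running total 435.29
Total 435.29.

435.29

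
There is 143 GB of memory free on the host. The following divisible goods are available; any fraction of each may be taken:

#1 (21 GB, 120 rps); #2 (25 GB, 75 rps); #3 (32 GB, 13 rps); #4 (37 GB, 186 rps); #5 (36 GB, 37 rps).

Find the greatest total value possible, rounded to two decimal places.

427.75

Take in order of value per unit:
- #1 (120/21 per unit): all 21 → value 120, running total 120.00
- #4 (186/37 per unit): all 37 → value 186, running total 306.00
- #2 (75/25 per unit): all 25 → value 75, running total 381.00
- #5 (37/36 per unit): all 36 → value 37, running total 418.00
- #3 (13/32 per unit): 24 of 32 → value 24×13/32 = 9.7500, running total 427.75
Total 427.75.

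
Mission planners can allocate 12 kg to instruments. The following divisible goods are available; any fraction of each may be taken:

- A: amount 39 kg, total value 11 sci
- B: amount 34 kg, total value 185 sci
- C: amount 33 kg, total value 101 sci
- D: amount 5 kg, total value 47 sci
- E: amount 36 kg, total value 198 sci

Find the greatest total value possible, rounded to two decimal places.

85.50

Take in order of value per unit:
- D (47/5 per unit): all 5 → value 47, running total 47.00
- E (198/36 per unit): 7 of 36 → value 7×198/36 = 38.5000, running total 85.50
Total 85.50.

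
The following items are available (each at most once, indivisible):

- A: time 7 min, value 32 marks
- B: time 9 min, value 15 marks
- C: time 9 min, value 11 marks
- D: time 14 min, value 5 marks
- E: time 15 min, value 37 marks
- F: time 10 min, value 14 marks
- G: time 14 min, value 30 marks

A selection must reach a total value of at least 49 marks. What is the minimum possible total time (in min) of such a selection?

21

Subsets with value ≥ 49, sorted by total time:
- A+G: time 21, value 62
- A+E: time 22, value 69
Minimum time: 21 min.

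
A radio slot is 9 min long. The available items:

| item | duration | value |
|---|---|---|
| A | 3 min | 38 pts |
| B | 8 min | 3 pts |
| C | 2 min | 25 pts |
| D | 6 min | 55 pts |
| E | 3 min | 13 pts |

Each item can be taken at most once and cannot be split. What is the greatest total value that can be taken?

93 pts

Check high-value combinations within 9 min:
- A+D: duration 3+6=9, value 38+55=93
- C+D: duration 2+6=8, value 25+55=80
- A+C+E: duration 3+2+3=8, value 38+25+13=76
Best: 93 pts.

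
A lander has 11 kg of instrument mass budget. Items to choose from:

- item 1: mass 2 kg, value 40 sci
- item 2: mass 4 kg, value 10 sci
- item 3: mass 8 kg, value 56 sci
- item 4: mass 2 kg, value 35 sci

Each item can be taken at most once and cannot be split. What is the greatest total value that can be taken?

Check high-value combinations within 11 kg:
- item 1+item 3: mass 2+8=10, value 40+56=96
- item 3+item 4: mass 8+2=10, value 56+35=91
- item 1+item 2+item 4: mass 2+4+2=8, value 40+10+35=85
- item 1+item 4: mass 2+2=4, value 40+35=75
Best: 96 sci.

96 sci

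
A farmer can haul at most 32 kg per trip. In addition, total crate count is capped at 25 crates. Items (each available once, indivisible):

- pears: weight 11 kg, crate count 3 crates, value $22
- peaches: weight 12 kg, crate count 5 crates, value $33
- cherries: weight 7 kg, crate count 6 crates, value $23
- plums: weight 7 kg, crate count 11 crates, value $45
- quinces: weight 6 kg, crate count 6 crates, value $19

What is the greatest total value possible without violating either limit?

Feasible sets respecting both limits:
- peaches+cherries+plums: weight 26, crate count 22, value 101
- pears+peaches+plums: weight 30, crate count 19, value 100
- peaches+plums+quinces: weight 25, crate count 22, value 97
- pears+cherries+plums: weight 25, crate count 20, value 90
Best: $101.

$101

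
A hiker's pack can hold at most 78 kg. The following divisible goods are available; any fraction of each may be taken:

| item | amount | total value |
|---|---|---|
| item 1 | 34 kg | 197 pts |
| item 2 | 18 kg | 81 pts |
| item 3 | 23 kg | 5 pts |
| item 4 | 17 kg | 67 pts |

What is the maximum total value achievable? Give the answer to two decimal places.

Take in order of value per unit:
- item 1 (197/34 per unit): all 34 → value 197, running total 197.00
- item 2 (81/18 per unit): all 18 → value 81, running total 278.00
- item 4 (67/17 per unit): all 17 → value 67, running total 345.00
- item 3 (5/23 per unit): 9 of 23 → value 9×5/23 = 1.9565, running total 346.96
Total 346.96.

346.96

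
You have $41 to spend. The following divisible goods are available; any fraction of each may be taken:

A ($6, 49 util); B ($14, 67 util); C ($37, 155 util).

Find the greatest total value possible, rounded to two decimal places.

Take in order of value per unit:
- A (49/6 per unit): all 6 → value 49, running total 49.00
- B (67/14 per unit): all 14 → value 67, running total 116.00
- C (155/37 per unit): 21 of 37 → value 21×155/37 = 87.9730, running total 203.97
Total 203.97.

203.97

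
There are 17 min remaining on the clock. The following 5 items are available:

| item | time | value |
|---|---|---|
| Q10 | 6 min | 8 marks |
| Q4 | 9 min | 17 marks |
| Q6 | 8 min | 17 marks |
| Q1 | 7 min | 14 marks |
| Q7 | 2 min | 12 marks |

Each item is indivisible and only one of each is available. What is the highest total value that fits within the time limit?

43 marks

This is a 0/1 knapsack; check combinations near the capacity.
- Q6+Q1+Q7: time 8+7+2=17, value 17+14+12=43
- Q10+Q6+Q7: time 6+8+2=16, value 8+17+12=37
- Q10+Q4+Q7: time 6+9+2=17, value 8+17+12=37
- Q10+Q1+Q7: time 6+7+2=15, value 8+14+12=34
- Q4+Q6: time 9+8=17, value 17+17=34
Best: 43 marks.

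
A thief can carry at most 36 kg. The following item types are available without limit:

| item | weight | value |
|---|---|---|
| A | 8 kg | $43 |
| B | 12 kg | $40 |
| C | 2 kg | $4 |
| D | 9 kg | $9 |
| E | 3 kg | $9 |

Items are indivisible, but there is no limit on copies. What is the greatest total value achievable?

Best value-per-unit is A at 43/8; filling with it alone gives 4×43 = 172.
Optimal mix: 4×A + 1×E → weight 35, value 181.

$181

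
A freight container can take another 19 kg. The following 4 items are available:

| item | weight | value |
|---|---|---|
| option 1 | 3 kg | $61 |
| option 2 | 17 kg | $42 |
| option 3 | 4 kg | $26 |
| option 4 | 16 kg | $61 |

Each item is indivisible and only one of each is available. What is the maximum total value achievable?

$122

Check high-value combinations within 19 kg:
- option 1+option 4: weight 3+16=19, value 61+61=122
- option 1+option 3: weight 3+4=7, value 61+26=87
- option 1: weight 3, value 61
- option 4: weight 16, value 61
- option 2: weight 17, value 42
Best: $122.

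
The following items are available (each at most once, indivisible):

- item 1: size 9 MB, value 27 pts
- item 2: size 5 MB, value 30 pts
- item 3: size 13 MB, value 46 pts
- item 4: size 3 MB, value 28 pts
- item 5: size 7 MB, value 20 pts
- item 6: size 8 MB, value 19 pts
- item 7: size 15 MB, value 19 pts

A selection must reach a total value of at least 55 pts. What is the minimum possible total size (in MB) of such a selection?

8

Subsets with value ≥ 55, sorted by total size:
- item 2+item 4: size 8, value 58
- item 1+item 4: size 12, value 55
Minimum size: 8 MB.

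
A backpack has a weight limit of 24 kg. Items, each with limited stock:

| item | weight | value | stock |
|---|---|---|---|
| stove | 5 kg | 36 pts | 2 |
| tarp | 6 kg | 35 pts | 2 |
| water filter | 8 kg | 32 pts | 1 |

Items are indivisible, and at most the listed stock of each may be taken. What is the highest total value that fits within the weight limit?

142 pts

Top feasible selections:
- 2×stove + 2×tarp: weight 22, value 142
- 2×stove + 1×tarp + 1×water filter: weight 24, value 139
- 2×stove + 1×tarp: weight 16, value 107
Best: 142 pts.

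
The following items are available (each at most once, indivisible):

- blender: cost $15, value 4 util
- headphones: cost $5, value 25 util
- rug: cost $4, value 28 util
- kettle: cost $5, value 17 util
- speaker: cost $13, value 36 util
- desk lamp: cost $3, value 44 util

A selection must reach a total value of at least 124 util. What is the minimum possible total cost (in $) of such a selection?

25

Subsets with value ≥ 124, sorted by total cost:
- headphones+rug+speaker+desk lamp: cost 25, value 133
- rug+kettle+speaker+desk lamp: cost 25, value 125
- headphones+rug+kettle+speaker+desk lamp: cost 30, value 150
Minimum cost: 25 $.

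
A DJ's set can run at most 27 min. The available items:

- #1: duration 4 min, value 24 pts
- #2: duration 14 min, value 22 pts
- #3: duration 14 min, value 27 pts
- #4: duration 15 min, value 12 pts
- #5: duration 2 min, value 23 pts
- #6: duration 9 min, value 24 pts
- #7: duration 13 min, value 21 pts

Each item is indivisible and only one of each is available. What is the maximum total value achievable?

75 pts

Check high-value combinations within 27 min:
- #1+#3+#6: duration 4+14+9=27, value 24+27+24=75
- #1+#3+#5: duration 4+14+2=20, value 24+27+23=74
- #3+#5+#6: duration 14+2+9=25, value 27+23+24=74
- #1+#5+#6: duration 4+2+9=15, value 24+23+24=71
- #1+#2+#6: duration 4+14+9=27, value 24+22+24=70
Best: 75 pts.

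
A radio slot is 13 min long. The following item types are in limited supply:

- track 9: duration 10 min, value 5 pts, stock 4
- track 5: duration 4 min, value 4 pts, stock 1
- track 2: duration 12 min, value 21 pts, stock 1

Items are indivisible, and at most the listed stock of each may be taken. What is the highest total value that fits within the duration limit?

21 pts

Top feasible selections:
- 1×track 2: duration 12, value 21
- 1×track 9: duration 10, value 5
- 1×track 5: duration 4, value 4
Best: 21 pts.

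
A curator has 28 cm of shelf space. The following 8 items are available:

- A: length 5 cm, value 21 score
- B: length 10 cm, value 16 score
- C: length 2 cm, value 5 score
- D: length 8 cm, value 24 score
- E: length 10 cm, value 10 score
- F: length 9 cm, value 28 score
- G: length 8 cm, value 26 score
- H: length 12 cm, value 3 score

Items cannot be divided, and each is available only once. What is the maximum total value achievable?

This is a 0/1 knapsack; check combinations near the capacity.
- C+D+F+G: length 2+8+9+8=27, value 5+24+28+26=83
- A+C+F+G: length 5+2+9+8=24, value 21+5+28+26=80
- A+C+D+F: length 5+2+8+9=24, value 21+5+24+28=78
Best: 83 score.

83 score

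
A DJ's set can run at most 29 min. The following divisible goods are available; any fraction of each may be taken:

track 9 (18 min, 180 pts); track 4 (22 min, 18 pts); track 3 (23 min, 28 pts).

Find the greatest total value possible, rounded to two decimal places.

Take in order of value per unit:
- track 9 (180/18 per unit): all 18 → value 180, running total 180.00
- track 3 (28/23 per unit): 11 of 23 → value 11×28/23 = 13.3913, running total 193.39
Total 193.39.

193.39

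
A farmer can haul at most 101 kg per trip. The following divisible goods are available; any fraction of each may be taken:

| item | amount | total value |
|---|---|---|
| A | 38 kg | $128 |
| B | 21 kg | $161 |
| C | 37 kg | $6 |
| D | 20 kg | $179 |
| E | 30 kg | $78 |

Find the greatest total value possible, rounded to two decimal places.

Take in order of value per unit:
- D (179/20 per unit): all 20 → value 179, running total 179.00
- B (161/21 per unit): all 21 → value 161, running total 340.00
- A (128/38 per unit): all 38 → value 128, running total 468.00
- E (78/30 per unit): 22 of 30 → value 22×78/30 = 57.2000, running total 525.20
Total 525.20.

525.20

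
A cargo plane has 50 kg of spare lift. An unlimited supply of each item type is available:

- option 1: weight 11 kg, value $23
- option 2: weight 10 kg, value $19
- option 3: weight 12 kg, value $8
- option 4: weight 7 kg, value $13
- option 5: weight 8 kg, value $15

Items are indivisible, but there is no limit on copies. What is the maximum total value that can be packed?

$101

Best value-per-unit is option 1 at 23/11; filling with it alone gives 4×23 = 92.
Optimal mix: 3×option 1 + 1×option 2 + 1×option 4 → weight 50, value 101.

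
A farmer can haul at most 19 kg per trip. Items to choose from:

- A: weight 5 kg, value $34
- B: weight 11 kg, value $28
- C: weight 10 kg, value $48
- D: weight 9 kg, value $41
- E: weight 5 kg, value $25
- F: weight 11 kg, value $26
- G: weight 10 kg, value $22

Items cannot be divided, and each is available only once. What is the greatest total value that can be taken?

Check high-value combinations within 19 kg:
- A+D+E: weight 5+9+5=19, value 34+41+25=100
- C+D: weight 10+9=19, value 48+41=89
- A+C: weight 5+10=15, value 34+48=82
Best: $100.

$100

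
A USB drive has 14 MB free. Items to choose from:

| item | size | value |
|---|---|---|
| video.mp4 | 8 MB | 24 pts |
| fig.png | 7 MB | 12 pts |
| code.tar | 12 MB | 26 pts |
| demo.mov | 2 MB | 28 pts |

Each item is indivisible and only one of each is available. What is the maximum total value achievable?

54 pts

Check high-value combinations within 14 MB:
- code.tar+demo.mov: size 12+2=14, value 26+28=54
- video.mp4+demo.mov: size 8+2=10, value 24+28=52
- fig.png+demo.mov: size 7+2=9, value 12+28=40
- demo.mov: size 2, value 28
Best: 54 pts.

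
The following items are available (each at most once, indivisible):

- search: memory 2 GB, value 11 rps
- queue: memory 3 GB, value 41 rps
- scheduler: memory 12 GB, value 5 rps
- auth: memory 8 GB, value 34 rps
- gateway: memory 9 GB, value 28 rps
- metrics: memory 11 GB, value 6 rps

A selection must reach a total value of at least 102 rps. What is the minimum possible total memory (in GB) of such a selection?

Subsets with value ≥ 102, sorted by total memory:
- queue+auth+gateway: memory 20, value 103
- search+queue+auth+gateway: memory 22, value 114
- queue+auth+gateway+metrics: memory 31, value 109
Minimum memory: 20 GB.

20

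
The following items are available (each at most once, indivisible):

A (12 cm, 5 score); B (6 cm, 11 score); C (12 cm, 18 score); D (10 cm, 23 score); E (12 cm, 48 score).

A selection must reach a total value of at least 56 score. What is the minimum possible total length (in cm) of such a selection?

Subsets with value ≥ 56, sorted by total length:
- B+E: length 18, value 59
- D+E: length 22, value 71
Minimum length: 18 cm.

18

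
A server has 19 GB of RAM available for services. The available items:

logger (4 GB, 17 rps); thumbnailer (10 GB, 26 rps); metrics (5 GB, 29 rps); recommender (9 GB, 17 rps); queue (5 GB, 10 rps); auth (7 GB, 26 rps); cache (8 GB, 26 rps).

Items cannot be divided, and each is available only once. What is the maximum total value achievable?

Check high-value combinations within 19 GB:
- logger+metrics+auth: memory 4+5+7=16, value 17+29+26=72
- logger+metrics+cache: memory 4+5+8=17, value 17+29+26=72
- logger+thumbnailer+metrics: memory 4+10+5=19, value 17+26+29=72
- logger+auth+cache: memory 4+7+8=19, value 17+26+26=69
- metrics+queue+auth: memory 5+5+7=17, value 29+10+26=65
Best: 72 rps.

72 rps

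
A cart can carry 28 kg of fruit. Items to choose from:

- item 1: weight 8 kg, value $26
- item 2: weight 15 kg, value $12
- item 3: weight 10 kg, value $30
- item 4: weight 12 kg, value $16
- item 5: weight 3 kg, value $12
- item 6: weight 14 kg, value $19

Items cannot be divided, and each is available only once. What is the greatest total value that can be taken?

$68

Check high-value combinations within 28 kg:
- item 1+item 3+item 5: weight 8+10+3=21, value 26+30+12=68
- item 3+item 5+item 6: weight 10+3+14=27, value 30+12+19=61
- item 3+item 4+item 5: weight 10+12+3=25, value 30+16+12=58
- item 1+item 5+item 6: weight 8+3+14=25, value 26+12+19=57
Best: $68.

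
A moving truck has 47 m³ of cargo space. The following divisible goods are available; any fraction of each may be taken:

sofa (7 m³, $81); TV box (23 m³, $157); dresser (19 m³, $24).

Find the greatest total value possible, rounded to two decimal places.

Take in order of value per unit:
- sofa (81/7 per unit): all 7 → value 81, running total 81.00
- TV box (157/23 per unit): all 23 → value 157, running total 238.00
- dresser (24/19 per unit): 17 of 19 → value 17×24/19 = 21.4737, running total 259.47
Total 259.47.

259.47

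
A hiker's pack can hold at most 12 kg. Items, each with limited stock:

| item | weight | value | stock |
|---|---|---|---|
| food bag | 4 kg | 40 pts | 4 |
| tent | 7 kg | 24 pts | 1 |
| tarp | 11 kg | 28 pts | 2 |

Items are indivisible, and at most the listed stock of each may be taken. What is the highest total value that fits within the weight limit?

120 pts

Top feasible selections:
- 3×food bag: weight 12, value 120
- 2×food bag: weight 8, value 80
- 1×food bag + 1×tent: weight 11, value 64
Best: 120 pts.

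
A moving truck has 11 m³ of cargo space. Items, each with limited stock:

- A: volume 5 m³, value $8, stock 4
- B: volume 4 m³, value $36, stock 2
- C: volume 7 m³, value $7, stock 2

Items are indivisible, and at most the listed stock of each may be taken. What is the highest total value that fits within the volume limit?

$72

Best selections within volume 11 and stock limits:
- 2×B: volume 8, value 72
- 1×A + 1×B: volume 9, value 44
- 1×B + 1×C: volume 11, value 43
Best: $72.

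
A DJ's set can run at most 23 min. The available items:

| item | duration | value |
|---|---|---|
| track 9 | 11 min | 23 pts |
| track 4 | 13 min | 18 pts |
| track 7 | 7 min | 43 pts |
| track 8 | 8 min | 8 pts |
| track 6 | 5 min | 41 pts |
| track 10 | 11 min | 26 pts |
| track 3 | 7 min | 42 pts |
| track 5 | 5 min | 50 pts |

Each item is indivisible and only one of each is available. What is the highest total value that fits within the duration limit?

Check high-value combinations within 23 min:
- track 7+track 3+track 5: duration 7+7+5=19, value 43+42+50=135
- track 7+track 6+track 5: duration 7+5+5=17, value 43+41+50=134
- track 6+track 3+track 5: duration 5+7+5=17, value 41+42+50=133
- track 7+track 6+track 3: duration 7+5+7=19, value 43+41+42=126
- track 7+track 10+track 5: duration 7+11+5=23, value 43+26+50=119
Best: 135 pts.

135 pts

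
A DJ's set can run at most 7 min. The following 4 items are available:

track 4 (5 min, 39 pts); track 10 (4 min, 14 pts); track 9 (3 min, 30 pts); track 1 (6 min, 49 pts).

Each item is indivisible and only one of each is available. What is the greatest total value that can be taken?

Check high-value combinations within 7 min:
- track 1: duration 6, value 49
- track 10+track 9: duration 4+3=7, value 14+30=44
- track 4: duration 5, value 39
Best: 49 pts.

49 pts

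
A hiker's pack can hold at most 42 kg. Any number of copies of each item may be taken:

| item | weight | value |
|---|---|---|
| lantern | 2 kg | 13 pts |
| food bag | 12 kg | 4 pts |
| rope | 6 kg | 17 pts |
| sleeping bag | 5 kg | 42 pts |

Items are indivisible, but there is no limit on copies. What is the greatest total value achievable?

Best value-per-unit is sleeping bag at 42/5; filling with it alone gives 8×42 = 336.
Optimal mix: 1×lantern + 8×sleeping bag → weight 42, value 349.

349 pts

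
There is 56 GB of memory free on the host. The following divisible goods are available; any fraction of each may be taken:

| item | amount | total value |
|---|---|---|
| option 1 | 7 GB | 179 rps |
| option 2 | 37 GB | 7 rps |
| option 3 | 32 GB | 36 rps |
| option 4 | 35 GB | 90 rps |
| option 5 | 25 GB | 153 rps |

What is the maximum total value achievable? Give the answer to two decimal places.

Take in order of value per unit:
- option 1 (179/7 per unit): all 7 → value 179, running total 179.00
- option 5 (153/25 per unit): all 25 → value 153, running total 332.00
- option 4 (90/35 per unit): 24 of 35 → value 24×90/35 = 61.7143, running total 393.71
Total 393.71.

393.71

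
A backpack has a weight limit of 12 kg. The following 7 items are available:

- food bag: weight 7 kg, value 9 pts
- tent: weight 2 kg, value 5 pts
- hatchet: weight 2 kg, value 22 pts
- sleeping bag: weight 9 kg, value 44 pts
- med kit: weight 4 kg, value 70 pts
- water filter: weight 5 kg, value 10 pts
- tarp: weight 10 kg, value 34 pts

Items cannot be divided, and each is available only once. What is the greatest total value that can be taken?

Check high-value combinations within 12 kg:
- hatchet+med kit+water filter: weight 2+4+5=11, value 22+70+10=102
- tent+hatchet+med kit: weight 2+2+4=8, value 5+22+70=97
- hatchet+med kit: weight 2+4=6, value 22+70=92
- tent+med kit+water filter: weight 2+4+5=11, value 5+70+10=85
Best: 102 pts.

102 pts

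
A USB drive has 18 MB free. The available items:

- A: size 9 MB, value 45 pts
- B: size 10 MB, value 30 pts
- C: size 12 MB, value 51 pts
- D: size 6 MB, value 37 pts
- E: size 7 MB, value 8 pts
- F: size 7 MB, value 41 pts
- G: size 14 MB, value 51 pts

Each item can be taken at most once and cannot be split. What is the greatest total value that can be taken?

Check high-value combinations within 18 MB:
- C+D: size 12+6=18, value 51+37=88
- A+F: size 9+7=16, value 45+41=86
- A+D: size 9+6=15, value 45+37=82
- D+F: size 6+7=13, value 37+41=78
Best: 88 pts.

88 pts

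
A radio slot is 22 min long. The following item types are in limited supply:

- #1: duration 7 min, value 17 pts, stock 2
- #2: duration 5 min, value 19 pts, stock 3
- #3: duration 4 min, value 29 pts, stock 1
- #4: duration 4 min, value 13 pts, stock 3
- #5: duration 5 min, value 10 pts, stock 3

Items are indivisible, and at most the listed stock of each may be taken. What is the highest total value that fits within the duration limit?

Top feasible selections:
- 2×#2 + 1×#3 + 2×#4: duration 22, value 93
- 1×#2 + 1×#3 + 3×#4: duration 21, value 87
- 3×#2 + 1×#3: duration 19, value 86
Best: 93 pts.

93 pts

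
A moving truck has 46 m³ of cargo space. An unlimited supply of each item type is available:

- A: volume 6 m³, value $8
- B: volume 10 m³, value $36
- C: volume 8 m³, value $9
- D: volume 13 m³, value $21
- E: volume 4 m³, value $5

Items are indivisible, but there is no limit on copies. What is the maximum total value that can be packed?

Best value-per-unit is B at 36/10; filling with it alone gives 4×36 = 144.
Optimal mix: 1×A + 4×B → volume 46, value 152.

$152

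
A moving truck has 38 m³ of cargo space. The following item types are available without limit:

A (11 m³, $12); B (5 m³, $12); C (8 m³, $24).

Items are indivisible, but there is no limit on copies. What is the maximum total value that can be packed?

Best value-per-unit is C at 24/8; filling with it alone gives 4×24 = 96.
Optimal mix: 1×B + 4×C → volume 37, value 108.

$108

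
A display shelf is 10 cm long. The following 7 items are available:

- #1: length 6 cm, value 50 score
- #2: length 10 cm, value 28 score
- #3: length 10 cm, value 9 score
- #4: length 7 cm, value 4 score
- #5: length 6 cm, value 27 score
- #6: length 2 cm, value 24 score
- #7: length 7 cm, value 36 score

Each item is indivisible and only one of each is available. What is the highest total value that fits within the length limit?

This is a 0/1 knapsack; check combinations near the capacity.
- #1+#6: length 6+2=8, value 50+24=74
- #6+#7: length 2+7=9, value 24+36=60
- #5+#6: length 6+2=8, value 27+24=51
- #1: length 6, value 50
Best: 74 score.

74 score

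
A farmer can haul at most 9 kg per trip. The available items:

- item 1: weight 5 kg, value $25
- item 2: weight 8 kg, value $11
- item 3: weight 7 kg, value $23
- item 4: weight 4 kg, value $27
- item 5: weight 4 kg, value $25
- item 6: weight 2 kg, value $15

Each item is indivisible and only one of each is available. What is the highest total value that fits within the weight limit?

Check high-value combinations within 9 kg:
- item 4+item 5: weight 4+4=8, value 27+25=52
- item 1+item 4: weight 5+4=9, value 25+27=52
- item 1+item 5: weight 5+4=9, value 25+25=50
Best: $52.

$52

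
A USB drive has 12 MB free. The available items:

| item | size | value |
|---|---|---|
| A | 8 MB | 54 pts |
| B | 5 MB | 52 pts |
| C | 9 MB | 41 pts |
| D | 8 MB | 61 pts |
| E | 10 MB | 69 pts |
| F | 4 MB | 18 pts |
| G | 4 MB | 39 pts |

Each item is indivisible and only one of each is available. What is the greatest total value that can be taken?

Check high-value combinations within 12 MB:
- D+G: size 8+4=12, value 61+39=100
- A+G: size 8+4=12, value 54+39=93
- B+G: size 5+4=9, value 52+39=91
- D+F: size 8+4=12, value 61+18=79
- A+F: size 8+4=12, value 54+18=72
Best: 100 pts.

100 pts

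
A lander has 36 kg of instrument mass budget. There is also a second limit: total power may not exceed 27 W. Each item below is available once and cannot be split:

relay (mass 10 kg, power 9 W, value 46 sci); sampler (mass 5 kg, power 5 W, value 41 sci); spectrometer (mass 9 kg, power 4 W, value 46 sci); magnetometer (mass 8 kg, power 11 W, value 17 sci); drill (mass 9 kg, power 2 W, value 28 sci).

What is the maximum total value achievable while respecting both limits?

161 sci

Feasible sets respecting both limits:
- relay+sampler+spectrometer+drill: mass 33, power 20, value 161
- relay+spectrometer+magnetometer+drill: mass 36, power 26, value 137
- relay+sampler+spectrometer: mass 24, power 18, value 133
- relay+sampler+magnetometer+drill: mass 32, power 27, value 132
Best: 161 sci.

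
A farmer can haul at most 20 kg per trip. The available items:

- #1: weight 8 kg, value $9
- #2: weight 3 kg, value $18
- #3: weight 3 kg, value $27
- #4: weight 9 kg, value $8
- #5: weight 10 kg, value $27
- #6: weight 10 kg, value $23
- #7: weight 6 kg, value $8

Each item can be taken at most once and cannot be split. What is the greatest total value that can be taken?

$72

Check high-value combinations within 20 kg:
- #2+#3+#5: weight 3+3+10=16, value 18+27+27=72
- #2+#3+#6: weight 3+3+10=16, value 18+27+23=68
- #3+#5+#7: weight 3+10+6=19, value 27+27+8=62
- #1+#2+#3+#7: weight 8+3+3+6=20, value 9+18+27+8=62
Best: $72.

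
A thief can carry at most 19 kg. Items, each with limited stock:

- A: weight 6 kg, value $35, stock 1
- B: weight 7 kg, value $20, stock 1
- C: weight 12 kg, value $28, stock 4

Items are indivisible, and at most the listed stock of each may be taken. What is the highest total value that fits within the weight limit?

Best selections within weight 19 and stock limits:
- 1×A + 1×C: weight 18, value 63
- 1×A + 1×B: weight 13, value 55
- 1×B + 1×C: weight 19, value 48
- 1×A: weight 6, value 35
Best: $63.

$63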